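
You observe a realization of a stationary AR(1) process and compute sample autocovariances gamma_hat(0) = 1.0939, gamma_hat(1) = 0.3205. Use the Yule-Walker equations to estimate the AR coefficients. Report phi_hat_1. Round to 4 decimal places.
\hat\phi_{1} = 0.2930

The Yule-Walker equations for an AR(p) process read, in matrix form,
  Gamma_p phi = r_p,   with   (Gamma_p)_{ij} = gamma(|i - j|),
                       (r_p)_i = gamma(i),   i,j = 1..p.
Substitute the sample gammas (Toeplitz matrix and right-hand side of size 1):
  Gamma_p = [[1.0939]]
  r_p     = [0.3205]
With p = 1 this is the single equation gamma(0) phi_1 = gamma(1):
  phi_hat_1 = gamma(1) / gamma(0) = 0.3205 / 1.0939 = 0.2930.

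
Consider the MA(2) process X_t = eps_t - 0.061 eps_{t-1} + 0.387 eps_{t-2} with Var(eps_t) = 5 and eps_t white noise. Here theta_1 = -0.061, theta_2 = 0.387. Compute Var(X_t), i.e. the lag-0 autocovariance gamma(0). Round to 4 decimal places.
\gamma(0) = 5.7675

For an MA(q) process X_t = eps_t + sum_i theta_i eps_{t-i} with
Var(eps_t) = sigma^2, the variance is
  gamma(0) = sigma^2 * (1 + sum_i theta_i^2).
  sum_i theta_i^2 = (-0.061)^2 + (0.387)^2 = 0.003721 + 0.149769 = 0.15349.
  gamma(0) = 5 * (1 + 0.15349) = 5 * 1.15349 = 5.76745, which rounds to 5.7675.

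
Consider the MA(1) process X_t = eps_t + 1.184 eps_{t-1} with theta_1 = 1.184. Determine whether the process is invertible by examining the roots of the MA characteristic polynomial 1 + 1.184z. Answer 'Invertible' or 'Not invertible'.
\text{Not invertible}

The MA(q) characteristic polynomial is P(z) = 1 + 1.184z.
Invertibility requires all roots to lie outside the unit circle, i.e. |z| > 1 for every root.
This is linear in z: 1 + (1.184) z = 0  =>  z = -1/(1.184) = -0.844595,  |z| = 0.844595.
Moduli of all roots: 0.8446.
All moduli strictly greater than 1? No.
Verdict: Not invertible.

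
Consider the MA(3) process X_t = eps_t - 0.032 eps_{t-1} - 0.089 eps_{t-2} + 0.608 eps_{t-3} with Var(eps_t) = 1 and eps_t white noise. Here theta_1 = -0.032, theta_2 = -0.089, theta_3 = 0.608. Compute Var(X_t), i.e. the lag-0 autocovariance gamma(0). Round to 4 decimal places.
\gamma(0) = 1.3786

For an MA(q) process X_t = eps_t + sum_i theta_i eps_{t-i} with
Var(eps_t) = sigma^2, the variance is
  gamma(0) = sigma^2 * (1 + sum_i theta_i^2).
  sum_i theta_i^2 = (-0.032)^2 + (-0.089)^2 + (0.608)^2 = 0.001024 + 0.007921 + 0.369664 = 0.378609.
  gamma(0) = 1 * (1 + 0.378609) = 1 * 1.378609 = 1.378609, which rounds to 1.3786.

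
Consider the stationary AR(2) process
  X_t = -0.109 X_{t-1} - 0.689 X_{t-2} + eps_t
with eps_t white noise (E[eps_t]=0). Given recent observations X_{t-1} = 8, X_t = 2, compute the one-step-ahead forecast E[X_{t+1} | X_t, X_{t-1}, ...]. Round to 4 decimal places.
E[X_{t+1} \mid \mathcal F_t] = -5.7300

For an AR(p) model X_t = c + sum_i phi_i X_{t-i} + eps_t, the
one-step-ahead conditional mean is
  E[X_{t+1} | X_t, ...] = c + sum_i phi_i X_{t+1-i}.
Substitute known values:
  E[X_{t+1} | ...] = (-0.109) * (2) + (-0.689) * (8)
                   = -5.7300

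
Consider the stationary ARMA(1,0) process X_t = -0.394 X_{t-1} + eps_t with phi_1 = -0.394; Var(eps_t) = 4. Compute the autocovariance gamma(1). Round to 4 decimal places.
\gamma(1) = -1.8656

Multiply the model equation by X_{t-k} and take expectations. With theta_0 = psi_0 = 1 and psi_j the MA(infinity) weights, this gives
  gamma(k) - sum_i phi_i gamma(k-i) = c_k,
  c_k = sigma^2 * sum_{j=k..q} theta_j psi_{j-k}   (c_k = 0 for k > q),
using gamma(-m) = gamma(m).
Pure AR (q = 0): c_0 = sigma^2 = 4, c_k = 0 for k >= 1.
Equations for k = 0 and k = 1 (AR order 1):
  gamma(0) = phi_1 gamma(1) + c_0
  gamma(1) = phi_1 gamma(0) + c_1
Substituting the second into the first: gamma(0) (1 - phi_1^2) = c_0 + phi_1 c_1, so
  gamma(0) = c_0 / (1 - phi_1^2) = 4 / (1 - (-0.394)^2) = 4 / 0.844764 = 4.73505.
  gamma(1) = phi_1 gamma(0) = (-0.394)(4.73505) = -1.86561.
Therefore gamma(1) = -1.8656 (to 4 decimal places).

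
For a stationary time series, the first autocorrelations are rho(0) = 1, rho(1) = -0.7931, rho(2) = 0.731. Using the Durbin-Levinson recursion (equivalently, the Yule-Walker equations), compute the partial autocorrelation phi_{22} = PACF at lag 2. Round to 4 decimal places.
\phi_{22} = 0.2749

The PACF at lag k is phi_{kk}, the last component of the solution
to the Yule-Walker system G_k phi = r_k where
  (G_k)_{ij} = rho(|i - j|), (r_k)_i = rho(i), i,j = 1..k.
Equivalently, Durbin-Levinson gives phi_{kk} iteratively:
  phi_{11} = rho(1)
  phi_{kk} = [rho(k) - sum_{j=1..k-1} phi_{k-1,j} rho(k-j)]
            / [1 - sum_{j=1..k-1} phi_{k-1,j} rho(j)],
  phi_{k,j} = phi_{k-1,j} - phi_{kk} phi_{k-1,k-j},  j = 1..k-1.
Step k = 1:
  phi_11 = rho(1) = -0.7931.
Step k = 2:
  phi_22 = [rho(2) - phi_11 rho(1)] / [1 - phi_11 rho(1)] = [0.731 - (-0.7931)(-0.7931)] / [1 - (-0.7931)(-0.7931)]
         = 0.10199239 / 0.37099239 = 0.2749.
Therefore phi_{22} = 0.2749.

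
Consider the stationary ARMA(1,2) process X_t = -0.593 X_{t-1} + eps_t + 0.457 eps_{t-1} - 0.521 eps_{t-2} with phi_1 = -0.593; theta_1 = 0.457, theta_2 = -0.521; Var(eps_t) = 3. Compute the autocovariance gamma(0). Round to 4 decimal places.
\gamma(0) = 3.9527

Multiply the model equation by X_{t-k} and take expectations. With theta_0 = psi_0 = 1 and psi_j the MA(infinity) weights, this gives
  gamma(k) - sum_i phi_i gamma(k-i) = c_k,
  c_k = sigma^2 * sum_{j=k..q} theta_j psi_{j-k}   (c_k = 0 for k > q),
using gamma(-m) = gamma(m).
psi-weights needed (psi_j = theta_j + sum_i phi_i psi_{j-i}):
  psi_1 = theta_1 + phi_1 = 0.457 + (-0.593) = -0.136
  psi_2 = theta_2 + phi_1 psi_1 = -0.521 + (-0.593)(-0.136) = -0.440352
Right-hand sides:
  c_0 = sigma^2 (1 + theta_1 psi_1 + theta_2 psi_2) = 3 * (1 + (0.457)(-0.136) + (-0.521)(-0.440352)) = 3 * 1.167271 = 3.501814
  c_1 = sigma^2 (theta_1 + theta_2 psi_1) = 3 * (0.457 + (-0.521)(-0.136)) = 1.583568
  c_2 = sigma^2 theta_2 = 3 * (-0.521) = -1.563
Equations for k = 0 and k = 1 (AR order 1):
  gamma(0) = phi_1 gamma(1) + c_0
  gamma(1) = phi_1 gamma(0) + c_1
Substituting the second into the first: gamma(0) (1 - phi_1^2) = c_0 + phi_1 c_1, so
  gamma(0) = (c_0 + phi_1 c_1) / (1 - phi_1^2) = (3.501814 + (-0.593)(1.583568)) / (1 - (-0.593)^2) = 2.562758 / 0.648351 = 3.952733.
Therefore gamma(0) = 3.9527 (to 4 decimal places).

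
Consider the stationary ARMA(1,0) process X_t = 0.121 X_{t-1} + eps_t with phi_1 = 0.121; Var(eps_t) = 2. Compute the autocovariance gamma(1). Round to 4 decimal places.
\gamma(1) = 0.2456

Multiply the model equation by X_{t-k} and take expectations. With theta_0 = psi_0 = 1 and psi_j the MA(infinity) weights, this gives
  gamma(k) - sum_i phi_i gamma(k-i) = c_k,
  c_k = sigma^2 * sum_{j=k..q} theta_j psi_{j-k}   (c_k = 0 for k > q),
using gamma(-m) = gamma(m).
Pure AR (q = 0): c_0 = sigma^2 = 2, c_k = 0 for k >= 1.
Equations for k = 0 and k = 1 (AR order 1):
  gamma(0) = phi_1 gamma(1) + c_0
  gamma(1) = phi_1 gamma(0) + c_1
Substituting the second into the first: gamma(0) (1 - phi_1^2) = c_0 + phi_1 c_1, so
  gamma(0) = c_0 / (1 - phi_1^2) = 2 / (1 - (0.121)^2) = 2 / 0.985359 = 2.029717.
  gamma(1) = phi_1 gamma(0) = (0.121)(2.029717) = 0.245596.
Therefore gamma(1) = 0.2456 (to 4 decimal places).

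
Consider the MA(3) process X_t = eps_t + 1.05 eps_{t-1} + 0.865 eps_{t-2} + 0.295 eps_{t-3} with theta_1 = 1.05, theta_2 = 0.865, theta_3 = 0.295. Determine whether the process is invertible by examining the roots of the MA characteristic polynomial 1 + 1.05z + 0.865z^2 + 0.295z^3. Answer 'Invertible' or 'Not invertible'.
\text{Invertible}

The MA(q) characteristic polynomial is P(z) = 1 + 1.05z + 0.865z^2 + 0.295z^3.
Invertibility requires all roots to lie outside the unit circle, i.e. |z| > 1 for every root.
Degree 3: look for a simple real root z0 first, then factor out (1 - z/z0) and solve the remaining quadratic.
Testing z0 = -2: P(-2) = 1 + (1.05)(-2) + (0.865)(-2)^2 + (0.295)(-2)^3
  = 1 + (-2.1) + (3.46) + (-2.36) = 0.  So z_0 = -2 is a root, |z_0| = 2.
Divide out the factor (1 + 0.5 z) = (1 - z/z0) (since 1/z0 = -0.5):
  P(z) = (1 + 0.5 z)(1 + (0.55) z + (0.59) z^2)
  [check: z-coef 0.55 - (-0.5) = 1.05; z^2-coef 0.59 - (-0.5)(0.55) = 0.865; z^3-coef -(-0.5)(0.59) = 0.295.]
Remaining roots from the quadratic factor 1 + (0.55) z + (0.59) z^2:
  Set 1 + (0.55) z + (0.59) z^2 = 0, i.e. a z^2 + b z + c = 0 with a = 0.59, b = 0.55, c = 1.
  Discriminant D = b^2 - 4ac = (0.55)^2 - 4*(0.59)*1 = 0.3025 - (2.36) = -2.0575.
  D < 0, so the roots are the complex-conjugate pair z = (-b +/- i sqrt(-D)) / (2a) = -0.4661 +/- 1.2156i.
  For a conjugate pair |z|^2 = z * conj(z) = (product of roots) = c/a = 1/(0.59) = 1.694915, so |z| = sqrt(1.694915) = 1.3019 for both roots.
Moduli of all roots: 2.0000, 1.3019, 1.3019.
All moduli strictly greater than 1? Yes.
Verdict: Invertible.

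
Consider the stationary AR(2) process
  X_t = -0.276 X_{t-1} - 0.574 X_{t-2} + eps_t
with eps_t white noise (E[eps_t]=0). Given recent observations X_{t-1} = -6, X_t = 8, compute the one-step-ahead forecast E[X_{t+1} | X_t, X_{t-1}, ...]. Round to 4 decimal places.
E[X_{t+1} \mid \mathcal F_t] = 1.2360

For an AR(p) model X_t = c + sum_i phi_i X_{t-i} + eps_t, the
one-step-ahead conditional mean is
  E[X_{t+1} | X_t, ...] = c + sum_i phi_i X_{t+1-i}.
Substitute known values:
  E[X_{t+1} | ...] = (-0.276) * (8) + (-0.574) * (-6)
                   = 1.2360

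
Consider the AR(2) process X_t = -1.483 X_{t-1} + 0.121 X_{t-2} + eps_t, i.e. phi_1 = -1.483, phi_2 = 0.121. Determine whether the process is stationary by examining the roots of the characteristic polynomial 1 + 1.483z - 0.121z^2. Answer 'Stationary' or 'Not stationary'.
\text{Not stationary}

The AR(p) characteristic polynomial is P(z) = 1 + 1.483z - 0.121z^2.
Stationarity requires all roots to lie outside the unit circle, i.e. |z| > 1 for every root.
Set 1 + (1.483) z + (-0.121) z^2 = 0, i.e. a z^2 + b z + c = 0 with a = -0.121, b = 1.483, c = 1.
Discriminant D = b^2 - 4ac = (1.483)^2 - 4*(-0.121)*1 = 2.199289 - (-0.484) = 2.683289.
D >= 0, so the roots are real: z = (-b +/- sqrt(D)) / (2a) = (-1.483 +/- 1.638075) / (-0.242).
  z_1 = (-1.483 + 1.638075) / (-0.242) = -0.6408,   |z_1| = 0.6408.
  z_2 = (-1.483 - 1.638075) / (-0.242) = 12.897,   |z_2| = 12.897.
Moduli of all roots: 0.6408, 12.8970.
All moduli strictly greater than 1? No.
Verdict: Not stationary.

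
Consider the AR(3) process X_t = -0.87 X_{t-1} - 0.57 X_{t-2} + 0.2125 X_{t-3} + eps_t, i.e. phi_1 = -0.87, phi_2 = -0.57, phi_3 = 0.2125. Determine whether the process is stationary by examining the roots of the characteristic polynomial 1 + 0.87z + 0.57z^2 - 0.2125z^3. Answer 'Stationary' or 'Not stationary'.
\text{Stationary}

The AR(p) characteristic polynomial is P(z) = 1 + 0.87z + 0.57z^2 - 0.2125z^3.
Stationarity requires all roots to lie outside the unit circle, i.e. |z| > 1 for every root.
Degree 3: look for a simple real root z0 first, then factor out (1 - z/z0) and solve the remaining quadratic.
Testing z0 = 4: P(4) = 1 + (0.87)(4) + (0.57)(4)^2 + (-0.2125)(4)^3
  = 1 + (3.48) + (9.12) + (-13.6) = 0.  So z_0 = 4 is a root, |z_0| = 4.
Divide out the factor (1 - 0.25 z) = (1 - z/z0) (since 1/z0 = 0.25):
  P(z) = (1 - 0.25 z)(1 + (1.12) z + (0.85) z^2)
  [check: z-coef 1.12 - (0.25) = 0.87; z^2-coef 0.85 - (0.25)(1.12) = 0.57; z^3-coef -(0.25)(0.85) = -0.2125.]
Remaining roots from the quadratic factor 1 + (1.12) z + (0.85) z^2:
  Set 1 + (1.12) z + (0.85) z^2 = 0, i.e. a z^2 + b z + c = 0 with a = 0.85, b = 1.12, c = 1.
  Discriminant D = b^2 - 4ac = (1.12)^2 - 4*(0.85)*1 = 1.2544 - (3.4) = -2.1456.
  D < 0, so the roots are the complex-conjugate pair z = (-b +/- i sqrt(-D)) / (2a) = -0.6588 +/- 0.8616i.
  For a conjugate pair |z|^2 = z * conj(z) = (product of roots) = c/a = 1/(0.85) = 1.176471, so |z| = sqrt(1.176471) = 1.0847 for both roots.
Moduli of all roots: 4.0000, 1.0847, 1.0847.
All moduli strictly greater than 1? Yes.
Verdict: Stationary.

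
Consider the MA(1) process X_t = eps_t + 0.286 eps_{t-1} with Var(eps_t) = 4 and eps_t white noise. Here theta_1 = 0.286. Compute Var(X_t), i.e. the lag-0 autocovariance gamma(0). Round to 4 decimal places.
\gamma(0) = 4.3272

For an MA(q) process X_t = eps_t + sum_i theta_i eps_{t-i} with
Var(eps_t) = sigma^2, the variance is
  gamma(0) = sigma^2 * (1 + sum_i theta_i^2).
  sum_i theta_i^2 = (0.286)^2 = 0.081796.
  gamma(0) = 4 * (1 + 0.081796) = 4 * 1.081796 = 4.327184, which rounds to 4.3272.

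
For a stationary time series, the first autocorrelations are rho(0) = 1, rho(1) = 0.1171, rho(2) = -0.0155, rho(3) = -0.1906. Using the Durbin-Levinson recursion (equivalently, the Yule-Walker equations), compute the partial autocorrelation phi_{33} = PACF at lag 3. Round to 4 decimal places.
\phi_{33} = -0.1880

The PACF at lag k is phi_{kk}, the last component of the solution
to the Yule-Walker system G_k phi = r_k where
  (G_k)_{ij} = rho(|i - j|), (r_k)_i = rho(i), i,j = 1..k.
Equivalently, Durbin-Levinson gives phi_{kk} iteratively:
  phi_{11} = rho(1)
  phi_{kk} = [rho(k) - sum_{j=1..k-1} phi_{k-1,j} rho(k-j)]
            / [1 - sum_{j=1..k-1} phi_{k-1,j} rho(j)],
  phi_{k,j} = phi_{k-1,j} - phi_{kk} phi_{k-1,k-j},  j = 1..k-1.
Step k = 1:
  phi_11 = rho(1) = 0.1171.
Step k = 2:
  phi_22 = [rho(2) - phi_11 rho(1)] / [1 - phi_11 rho(1)] = [-0.0155 - (0.1171)(0.1171)] / [1 - (0.1171)(0.1171)]
         = -0.02921241 / 0.98628759 = -0.029619.
  Update: phi_21 = phi_11 - phi_22 phi_11 = 0.1171 - (-0.029619)(0.1171) = 0.120568.
Step k = 3:
  phi_33 = [rho(3) - phi_21 rho(2) - phi_22 rho(1)] / [1 - phi_21 rho(1) - phi_22 rho(2)]
    numerator   = -0.1906 - (0.120568)(-0.0155) - (-0.029619)(0.1171) = -0.18526286
    denominator = 1 - (0.120568)(0.1171) - (-0.029619)(-0.0155) = 0.98542236
  phi_33 = -0.18526286 / 0.98542236 = -0.188.
Therefore phi_{33} = -0.1880.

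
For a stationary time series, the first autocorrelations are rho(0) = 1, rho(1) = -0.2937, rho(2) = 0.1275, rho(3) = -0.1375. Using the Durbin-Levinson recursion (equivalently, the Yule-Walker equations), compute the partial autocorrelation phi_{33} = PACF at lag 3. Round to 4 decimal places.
\phi_{33} = -0.0970

The PACF at lag k is phi_{kk}, the last component of the solution
to the Yule-Walker system G_k phi = r_k where
  (G_k)_{ij} = rho(|i - j|), (r_k)_i = rho(i), i,j = 1..k.
Equivalently, Durbin-Levinson gives phi_{kk} iteratively:
  phi_{11} = rho(1)
  phi_{kk} = [rho(k) - sum_{j=1..k-1} phi_{k-1,j} rho(k-j)]
            / [1 - sum_{j=1..k-1} phi_{k-1,j} rho(j)],
  phi_{k,j} = phi_{k-1,j} - phi_{kk} phi_{k-1,k-j},  j = 1..k-1.
Step k = 1:
  phi_11 = rho(1) = -0.2937.
Step k = 2:
  phi_22 = [rho(2) - phi_11 rho(1)] / [1 - phi_11 rho(1)] = [0.1275 - (-0.2937)(-0.2937)] / [1 - (-0.2937)(-0.2937)]
         = 0.04124031 / 0.91374031 = 0.045134.
  Update: phi_21 = phi_11 - phi_22 phi_11 = -0.2937 - (0.045134)(-0.2937) = -0.280444.
Step k = 3:
  phi_33 = [rho(3) - phi_21 rho(2) - phi_22 rho(1)] / [1 - phi_21 rho(1) - phi_22 rho(2)]
    numerator   = -0.1375 - (-0.280444)(0.1275) - (0.045134)(-0.2937) = -0.08848764
    denominator = 1 - (-0.280444)(-0.2937) - (0.045134)(0.1275) = 0.91187899
  phi_33 = -0.08848764 / 0.91187899 = -0.097.
Therefore phi_{33} = -0.0970.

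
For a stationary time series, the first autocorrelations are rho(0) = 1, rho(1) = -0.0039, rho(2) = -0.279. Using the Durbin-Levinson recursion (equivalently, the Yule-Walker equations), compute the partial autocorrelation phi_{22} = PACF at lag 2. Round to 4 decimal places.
\phi_{22} = -0.2790

The PACF at lag k is phi_{kk}, the last component of the solution
to the Yule-Walker system G_k phi = r_k where
  (G_k)_{ij} = rho(|i - j|), (r_k)_i = rho(i), i,j = 1..k.
Equivalently, Durbin-Levinson gives phi_{kk} iteratively:
  phi_{11} = rho(1)
  phi_{kk} = [rho(k) - sum_{j=1..k-1} phi_{k-1,j} rho(k-j)]
            / [1 - sum_{j=1..k-1} phi_{k-1,j} rho(j)],
  phi_{k,j} = phi_{k-1,j} - phi_{kk} phi_{k-1,k-j},  j = 1..k-1.
Step k = 1:
  phi_11 = rho(1) = -0.0039.
Step k = 2:
  phi_22 = [rho(2) - phi_11 rho(1)] / [1 - phi_11 rho(1)] = [-0.279 - (-0.0039)(-0.0039)] / [1 - (-0.0039)(-0.0039)]
         = -0.27901521 / 0.99998479 = -0.279.
Therefore phi_{22} = -0.2790.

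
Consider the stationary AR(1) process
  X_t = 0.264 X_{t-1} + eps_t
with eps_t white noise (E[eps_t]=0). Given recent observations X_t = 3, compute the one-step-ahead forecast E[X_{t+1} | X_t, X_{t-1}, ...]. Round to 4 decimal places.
E[X_{t+1} \mid \mathcal F_t] = 0.7920

For an AR(p) model X_t = c + sum_i phi_i X_{t-i} + eps_t, the
one-step-ahead conditional mean is
  E[X_{t+1} | X_t, ...] = c + sum_i phi_i X_{t+1-i}.
Substitute known values:
  E[X_{t+1} | ...] = (0.264) * (3)
                   = 0.7920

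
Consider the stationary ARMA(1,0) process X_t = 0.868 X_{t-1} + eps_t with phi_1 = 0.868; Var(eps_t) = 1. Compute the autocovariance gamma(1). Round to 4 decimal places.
\gamma(1) = 3.5202

Multiply the model equation by X_{t-k} and take expectations. With theta_0 = psi_0 = 1 and psi_j the MA(infinity) weights, this gives
  gamma(k) - sum_i phi_i gamma(k-i) = c_k,
  c_k = sigma^2 * sum_{j=k..q} theta_j psi_{j-k}   (c_k = 0 for k > q),
using gamma(-m) = gamma(m).
Pure AR (q = 0): c_0 = sigma^2 = 1, c_k = 0 for k >= 1.
Equations for k = 0 and k = 1 (AR order 1):
  gamma(0) = phi_1 gamma(1) + c_0
  gamma(1) = phi_1 gamma(0) + c_1
Substituting the second into the first: gamma(0) (1 - phi_1^2) = c_0 + phi_1 c_1, so
  gamma(0) = c_0 / (1 - phi_1^2) = 1 / (1 - (0.868)^2) = 1 / 0.246576 = 4.055545.
  gamma(1) = phi_1 gamma(0) = (0.868)(4.055545) = 3.520213.
Therefore gamma(1) = 3.5202 (to 4 decimal places).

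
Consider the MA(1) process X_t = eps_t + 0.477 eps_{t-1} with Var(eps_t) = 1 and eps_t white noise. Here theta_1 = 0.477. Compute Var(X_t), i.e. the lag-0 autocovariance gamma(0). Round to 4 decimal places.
\gamma(0) = 1.2275

For an MA(q) process X_t = eps_t + sum_i theta_i eps_{t-i} with
Var(eps_t) = sigma^2, the variance is
  gamma(0) = sigma^2 * (1 + sum_i theta_i^2).
  sum_i theta_i^2 = (0.477)^2 = 0.227529.
  gamma(0) = 1 * (1 + 0.227529) = 1 * 1.227529 = 1.227529, which rounds to 1.2275.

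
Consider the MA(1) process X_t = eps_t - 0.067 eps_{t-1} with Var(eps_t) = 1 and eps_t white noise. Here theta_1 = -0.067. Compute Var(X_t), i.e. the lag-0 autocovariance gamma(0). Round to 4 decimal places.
\gamma(0) = 1.0045

For an MA(q) process X_t = eps_t + sum_i theta_i eps_{t-i} with
Var(eps_t) = sigma^2, the variance is
  gamma(0) = sigma^2 * (1 + sum_i theta_i^2).
  sum_i theta_i^2 = (-0.067)^2 = 0.004489.
  gamma(0) = 1 * (1 + 0.004489) = 1 * 1.004489 = 1.004489, which rounds to 1.0045.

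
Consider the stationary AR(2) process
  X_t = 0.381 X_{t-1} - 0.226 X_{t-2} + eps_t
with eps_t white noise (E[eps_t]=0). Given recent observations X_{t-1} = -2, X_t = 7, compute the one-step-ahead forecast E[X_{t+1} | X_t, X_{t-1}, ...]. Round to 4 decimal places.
E[X_{t+1} \mid \mathcal F_t] = 3.1190

For an AR(p) model X_t = c + sum_i phi_i X_{t-i} + eps_t, the
one-step-ahead conditional mean is
  E[X_{t+1} | X_t, ...] = c + sum_i phi_i X_{t+1-i}.
Substitute known values:
  E[X_{t+1} | ...] = (0.381) * (7) + (-0.226) * (-2)
                   = 3.1190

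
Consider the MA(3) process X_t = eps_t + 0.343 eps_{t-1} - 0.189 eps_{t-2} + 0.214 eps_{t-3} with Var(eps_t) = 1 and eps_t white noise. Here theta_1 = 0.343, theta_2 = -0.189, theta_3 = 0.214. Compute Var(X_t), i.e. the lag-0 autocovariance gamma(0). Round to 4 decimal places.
\gamma(0) = 1.1992

For an MA(q) process X_t = eps_t + sum_i theta_i eps_{t-i} with
Var(eps_t) = sigma^2, the variance is
  gamma(0) = sigma^2 * (1 + sum_i theta_i^2).
  sum_i theta_i^2 = (0.343)^2 + (-0.189)^2 + (0.214)^2 = 0.117649 + 0.035721 + 0.045796 = 0.199166.
  gamma(0) = 1 * (1 + 0.199166) = 1 * 1.199166 = 1.199166, which rounds to 1.1992.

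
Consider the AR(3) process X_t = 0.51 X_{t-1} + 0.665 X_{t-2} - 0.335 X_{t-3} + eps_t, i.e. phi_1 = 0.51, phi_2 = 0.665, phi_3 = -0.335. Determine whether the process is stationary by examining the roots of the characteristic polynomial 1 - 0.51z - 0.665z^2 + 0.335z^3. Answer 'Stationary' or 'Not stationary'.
\text{Stationary}

The AR(p) characteristic polynomial is P(z) = 1 - 0.51z - 0.665z^2 + 0.335z^3.
Stationarity requires all roots to lie outside the unit circle, i.e. |z| > 1 for every root.
Degree 3: look for a simple real root z0 first, then factor out (1 - z/z0) and solve the remaining quadratic.
Testing z0 = 2: P(2) = 1 + (-0.51)(2) + (-0.665)(2)^2 + (0.335)(2)^3
  = 1 + (-1.02) + (-2.66) + (2.68) = 0.  So z_0 = 2 is a root, |z_0| = 2.
Divide out the factor (1 - 0.5 z) = (1 - z/z0) (since 1/z0 = 0.5):
  P(z) = (1 - 0.5 z)(1 + (-0.01) z + (-0.67) z^2)
  [check: z-coef -0.01 - (0.5) = -0.51; z^2-coef -0.67 - (0.5)(-0.01) = -0.665; z^3-coef -(0.5)(-0.67) = 0.335.]
Remaining roots from the quadratic factor 1 + (-0.01) z + (-0.67) z^2:
  Set 1 + (-0.01) z + (-0.67) z^2 = 0, i.e. a z^2 + b z + c = 0 with a = -0.67, b = -0.01, c = 1.
  Discriminant D = b^2 - 4ac = (-0.01)^2 - 4*(-0.67)*1 = 0.0001 - (-2.68) = 2.6801.
  D >= 0, so the roots are real: z = (-b +/- sqrt(D)) / (2a) = (0.01 +/- 1.637101) / (-1.34).
    z_1 = (0.01 + 1.637101) / (-1.34) = -1.2292,   |z_1| = 1.2292.
    z_2 = (0.01 - 1.637101) / (-1.34) = 1.2143,   |z_2| = 1.2143.
Moduli of all roots: 2.0000, 1.2292, 1.2143.
All moduli strictly greater than 1? Yes.
Verdict: Stationary.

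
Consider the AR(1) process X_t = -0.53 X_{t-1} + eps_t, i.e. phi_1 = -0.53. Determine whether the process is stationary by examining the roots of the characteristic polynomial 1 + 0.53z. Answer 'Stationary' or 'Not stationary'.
\text{Stationary}

The AR(p) characteristic polynomial is P(z) = 1 + 0.53z.
Stationarity requires all roots to lie outside the unit circle, i.e. |z| > 1 for every root.
This is linear in z: 1 + (0.53) z = 0  =>  z = -1/(0.53) = -1.886792,  |z| = 1.886792.
Moduli of all roots: 1.8868.
All moduli strictly greater than 1? Yes.
Verdict: Stationary.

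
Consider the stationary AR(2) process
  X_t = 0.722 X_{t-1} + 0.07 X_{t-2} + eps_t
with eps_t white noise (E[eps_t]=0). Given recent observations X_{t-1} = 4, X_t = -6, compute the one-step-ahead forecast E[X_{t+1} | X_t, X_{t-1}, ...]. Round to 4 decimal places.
E[X_{t+1} \mid \mathcal F_t] = -4.0520

For an AR(p) model X_t = c + sum_i phi_i X_{t-i} + eps_t, the
one-step-ahead conditional mean is
  E[X_{t+1} | X_t, ...] = c + sum_i phi_i X_{t+1-i}.
Substitute known values:
  E[X_{t+1} | ...] = (0.722) * (-6) + (0.07) * (4)
                   = -4.0520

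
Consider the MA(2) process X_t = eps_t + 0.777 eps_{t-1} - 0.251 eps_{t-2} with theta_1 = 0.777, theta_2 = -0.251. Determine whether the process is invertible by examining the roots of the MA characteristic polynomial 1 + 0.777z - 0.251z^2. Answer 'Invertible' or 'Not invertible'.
\text{Not invertible}

The MA(q) characteristic polynomial is P(z) = 1 + 0.777z - 0.251z^2.
Invertibility requires all roots to lie outside the unit circle, i.e. |z| > 1 for every root.
Set 1 + (0.777) z + (-0.251) z^2 = 0, i.e. a z^2 + b z + c = 0 with a = -0.251, b = 0.777, c = 1.
Discriminant D = b^2 - 4ac = (0.777)^2 - 4*(-0.251)*1 = 0.603729 - (-1.004) = 1.607729.
D >= 0, so the roots are real: z = (-b +/- sqrt(D)) / (2a) = (-0.777 +/- 1.267963) / (-0.502).
  z_1 = (-0.777 + 1.267963) / (-0.502) = -0.978,   |z_1| = 0.978.
  z_2 = (-0.777 - 1.267963) / (-0.502) = 4.0736,   |z_2| = 4.0736.
Moduli of all roots: 0.9780, 4.0736.
All moduli strictly greater than 1? No.
Verdict: Not invertible.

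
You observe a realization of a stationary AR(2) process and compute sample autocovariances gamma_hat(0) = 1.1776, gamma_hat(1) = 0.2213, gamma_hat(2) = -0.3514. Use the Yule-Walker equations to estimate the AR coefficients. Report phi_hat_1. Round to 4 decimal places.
\hat\phi_{1} = 0.2529

The Yule-Walker equations for an AR(p) process read, in matrix form,
  Gamma_p phi = r_p,   with   (Gamma_p)_{ij} = gamma(|i - j|),
                       (r_p)_i = gamma(i),   i,j = 1..p.
Substitute the sample gammas (Toeplitz matrix and right-hand side of size 2):
  Gamma_p = [[1.1776, 0.2213], [0.2213, 1.1776]]
  r_p     = [0.2213, -0.3514]
Written out:
  1.1776 phi_1 + 0.2213 phi_2 = 0.2213
  0.2213 phi_1 + 1.1776 phi_2 = -0.3514
Solve by Cramer's rule:
  det = gamma(0)^2 - gamma(1)^2 = (1.1776)^2 - (0.2213)^2 = 1.38674176 - 0.04897369 = 1.33776807
  phi_hat_1 = [gamma(1) gamma(0) - gamma(1) gamma(2)] / det = [(0.2213)(1.1776) - (0.2213)(-0.3514)] / 1.33776807 = 0.3383677 / 1.33776807 = 0.2529
  phi_hat_2 = [gamma(0) gamma(2) - gamma(1)^2] / det = [(1.1776)(-0.3514) - (0.2213)^2] / 1.33776807 = -0.46278233 / 1.33776807 = -0.3459
So phi_hat = [0.2529, -0.3459].
Therefore phi_hat_1 = 0.2529.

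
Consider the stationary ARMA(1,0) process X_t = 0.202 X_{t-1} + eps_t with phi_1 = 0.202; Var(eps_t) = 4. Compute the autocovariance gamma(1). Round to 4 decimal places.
\gamma(1) = 0.8424

Multiply the model equation by X_{t-k} and take expectations. With theta_0 = psi_0 = 1 and psi_j the MA(infinity) weights, this gives
  gamma(k) - sum_i phi_i gamma(k-i) = c_k,
  c_k = sigma^2 * sum_{j=k..q} theta_j psi_{j-k}   (c_k = 0 for k > q),
using gamma(-m) = gamma(m).
Pure AR (q = 0): c_0 = sigma^2 = 4, c_k = 0 for k >= 1.
Equations for k = 0 and k = 1 (AR order 1):
  gamma(0) = phi_1 gamma(1) + c_0
  gamma(1) = phi_1 gamma(0) + c_1
Substituting the second into the first: gamma(0) (1 - phi_1^2) = c_0 + phi_1 c_1, so
  gamma(0) = c_0 / (1 - phi_1^2) = 4 / (1 - (0.202)^2) = 4 / 0.959196 = 4.170159.
  gamma(1) = phi_1 gamma(0) = (0.202)(4.170159) = 0.842372.
Therefore gamma(1) = 0.8424 (to 4 decimal places).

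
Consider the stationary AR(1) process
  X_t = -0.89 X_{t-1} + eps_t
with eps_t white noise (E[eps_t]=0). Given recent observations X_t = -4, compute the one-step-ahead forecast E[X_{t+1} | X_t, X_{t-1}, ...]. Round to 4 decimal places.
E[X_{t+1} \mid \mathcal F_t] = 3.5600

For an AR(p) model X_t = c + sum_i phi_i X_{t-i} + eps_t, the
one-step-ahead conditional mean is
  E[X_{t+1} | X_t, ...] = c + sum_i phi_i X_{t+1-i}.
Substitute known values:
  E[X_{t+1} | ...] = (-0.89) * (-4)
                   = 3.5600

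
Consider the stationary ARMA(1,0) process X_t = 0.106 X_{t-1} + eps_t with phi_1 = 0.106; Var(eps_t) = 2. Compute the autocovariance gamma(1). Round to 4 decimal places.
\gamma(1) = 0.2144

Multiply the model equation by X_{t-k} and take expectations. With theta_0 = psi_0 = 1 and psi_j the MA(infinity) weights, this gives
  gamma(k) - sum_i phi_i gamma(k-i) = c_k,
  c_k = sigma^2 * sum_{j=k..q} theta_j psi_{j-k}   (c_k = 0 for k > q),
using gamma(-m) = gamma(m).
Pure AR (q = 0): c_0 = sigma^2 = 2, c_k = 0 for k >= 1.
Equations for k = 0 and k = 1 (AR order 1):
  gamma(0) = phi_1 gamma(1) + c_0
  gamma(1) = phi_1 gamma(0) + c_1
Substituting the second into the first: gamma(0) (1 - phi_1^2) = c_0 + phi_1 c_1, so
  gamma(0) = c_0 / (1 - phi_1^2) = 2 / (1 - (0.106)^2) = 2 / 0.988764 = 2.022727.
  gamma(1) = phi_1 gamma(0) = (0.106)(2.022727) = 0.214409.
Therefore gamma(1) = 0.2144 (to 4 decimal places).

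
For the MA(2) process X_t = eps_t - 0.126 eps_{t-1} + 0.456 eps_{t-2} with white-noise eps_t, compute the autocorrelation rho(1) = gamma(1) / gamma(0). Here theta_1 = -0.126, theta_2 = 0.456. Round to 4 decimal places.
\rho(1) = -0.1499

For an MA(q) process with theta_0 = 1, the autocovariance is
  gamma(k) = sigma^2 * sum_{i=0..q-k} theta_i * theta_{i+k},
and rho(k) = gamma(k) / gamma(0). Sigma^2 cancels.
  numerator   = (1)*(-0.126) + (-0.126)*(0.456) = -0.183456.
  denominator = (1)^2 + (-0.126)^2 + (0.456)^2 = 1.223812.
  rho(1) = -0.183456 / 1.223812 = -0.1499.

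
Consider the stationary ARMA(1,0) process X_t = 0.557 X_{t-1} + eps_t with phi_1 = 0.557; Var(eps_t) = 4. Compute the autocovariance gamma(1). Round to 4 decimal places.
\gamma(1) = 3.2302

Multiply the model equation by X_{t-k} and take expectations. With theta_0 = psi_0 = 1 and psi_j the MA(infinity) weights, this gives
  gamma(k) - sum_i phi_i gamma(k-i) = c_k,
  c_k = sigma^2 * sum_{j=k..q} theta_j psi_{j-k}   (c_k = 0 for k > q),
using gamma(-m) = gamma(m).
Pure AR (q = 0): c_0 = sigma^2 = 4, c_k = 0 for k >= 1.
Equations for k = 0 and k = 1 (AR order 1):
  gamma(0) = phi_1 gamma(1) + c_0
  gamma(1) = phi_1 gamma(0) + c_1
Substituting the second into the first: gamma(0) (1 - phi_1^2) = c_0 + phi_1 c_1, so
  gamma(0) = c_0 / (1 - phi_1^2) = 4 / (1 - (0.557)^2) = 4 / 0.689751 = 5.799194.
  gamma(1) = phi_1 gamma(0) = (0.557)(5.799194) = 3.230151.
Therefore gamma(1) = 3.2302 (to 4 decimal places).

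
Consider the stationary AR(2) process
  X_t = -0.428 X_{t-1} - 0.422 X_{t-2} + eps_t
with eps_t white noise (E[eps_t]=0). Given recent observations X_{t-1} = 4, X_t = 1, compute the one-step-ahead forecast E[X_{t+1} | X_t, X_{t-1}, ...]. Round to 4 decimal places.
E[X_{t+1} \mid \mathcal F_t] = -2.1160

For an AR(p) model X_t = c + sum_i phi_i X_{t-i} + eps_t, the
one-step-ahead conditional mean is
  E[X_{t+1} | X_t, ...] = c + sum_i phi_i X_{t+1-i}.
Substitute known values:
  E[X_{t+1} | ...] = (-0.428) * (1) + (-0.422) * (4)
                   = -2.1160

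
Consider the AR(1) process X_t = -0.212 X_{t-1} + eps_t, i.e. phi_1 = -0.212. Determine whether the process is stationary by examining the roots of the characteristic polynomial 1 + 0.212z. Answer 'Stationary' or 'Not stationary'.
\text{Stationary}

The AR(p) characteristic polynomial is P(z) = 1 + 0.212z.
Stationarity requires all roots to lie outside the unit circle, i.e. |z| > 1 for every root.
This is linear in z: 1 + (0.212) z = 0  =>  z = -1/(0.212) = -4.716981,  |z| = 4.716981.
Moduli of all roots: 4.7170.
All moduli strictly greater than 1? Yes.
Verdict: Stationary.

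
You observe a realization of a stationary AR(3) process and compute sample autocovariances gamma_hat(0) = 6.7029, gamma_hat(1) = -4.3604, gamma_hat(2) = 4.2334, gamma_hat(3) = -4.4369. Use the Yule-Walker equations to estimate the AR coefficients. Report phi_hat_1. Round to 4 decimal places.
\hat\phi_{1} = -0.2970

The Yule-Walker equations for an AR(p) process read, in matrix form,
  Gamma_p phi = r_p,   with   (Gamma_p)_{ij} = gamma(|i - j|),
                       (r_p)_i = gamma(i),   i,j = 1..p.
Substitute the sample gammas (Toeplitz matrix and right-hand side of size 3):
  Gamma_p = [[6.7029, -4.3604, 4.2334], [-4.3604, 6.7029, -4.3604], [4.2334, -4.3604, 6.7029]]
  r_p     = [-4.3604, 4.2334, -4.4369]
Written out (R1..R3):
  (R1) 6.7029 phi_1 - 4.3604 phi_2 + 4.2334 phi_3 = -4.3604
  (R2) -4.3604 phi_1 + 6.7029 phi_2 - 4.3604 phi_3 = 4.2334
  (R3) 4.2334 phi_1 - 4.3604 phi_2 + 6.7029 phi_3 = -4.4369
Gaussian elimination:
  R2 <- R2 - (-4.3604/6.7029) R1 = R2 - (-0.650524) R1:  3.866353 phi_2 - 1.60647 phi_3 = 1.396853
  R3 <- R3 - (4.2334/6.7029) R1 = R3 - (0.631577) R1:  -1.60647 phi_2 + 4.02918 phi_3 = -1.68297
  R3 <- R3 - (-1.60647/3.866353) R2 = R3 - (-0.4155) R2:  3.361692 phi_3 = -1.102577
Back-substitution:
  phi_hat_3 = -1.102577 / 3.361692 = -0.327983
  phi_hat_2 = (1.396853 - (-1.60647)(-0.327983)) / 3.866353 = 0.225008
  phi_hat_1 = (-4.3604 - (-4.3604)(0.225008) - (4.2334)(-0.327983)) / 6.7029 = -0.297005
So phi_hat = [-0.2970, 0.2250, -0.3280].
Therefore phi_hat_1 = -0.2970.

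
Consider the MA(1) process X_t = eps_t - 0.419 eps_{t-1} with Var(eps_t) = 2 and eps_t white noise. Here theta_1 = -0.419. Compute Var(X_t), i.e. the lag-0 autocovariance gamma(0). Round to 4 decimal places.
\gamma(0) = 2.3511

For an MA(q) process X_t = eps_t + sum_i theta_i eps_{t-i} with
Var(eps_t) = sigma^2, the variance is
  gamma(0) = sigma^2 * (1 + sum_i theta_i^2).
  sum_i theta_i^2 = (-0.419)^2 = 0.175561.
  gamma(0) = 2 * (1 + 0.175561) = 2 * 1.175561 = 2.351122, which rounds to 2.3511.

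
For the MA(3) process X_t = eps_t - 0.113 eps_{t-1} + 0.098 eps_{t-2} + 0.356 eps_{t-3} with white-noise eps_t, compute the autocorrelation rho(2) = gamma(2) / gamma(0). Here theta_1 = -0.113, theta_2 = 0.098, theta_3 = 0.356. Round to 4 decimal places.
\rho(2) = 0.0503

For an MA(q) process with theta_0 = 1, the autocovariance is
  gamma(k) = sigma^2 * sum_{i=0..q-k} theta_i * theta_{i+k},
and rho(k) = gamma(k) / gamma(0). Sigma^2 cancels.
  numerator   = (1)*(0.098) + (-0.113)*(0.356) = 0.057772.
  denominator = (1)^2 + (-0.113)^2 + (0.098)^2 + (0.356)^2 = 1.149109.
  rho(2) = 0.057772 / 1.149109 = 0.0503.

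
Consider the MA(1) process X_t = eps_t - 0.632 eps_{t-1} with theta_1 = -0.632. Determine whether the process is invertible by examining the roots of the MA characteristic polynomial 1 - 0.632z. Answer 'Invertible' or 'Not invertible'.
\text{Invertible}

The MA(q) characteristic polynomial is P(z) = 1 - 0.632z.
Invertibility requires all roots to lie outside the unit circle, i.e. |z| > 1 for every root.
This is linear in z: 1 + (-0.632) z = 0  =>  z = -1/(-0.632) = 1.582278,  |z| = 1.582278.
Moduli of all roots: 1.5823.
All moduli strictly greater than 1? Yes.
Verdict: Invertible.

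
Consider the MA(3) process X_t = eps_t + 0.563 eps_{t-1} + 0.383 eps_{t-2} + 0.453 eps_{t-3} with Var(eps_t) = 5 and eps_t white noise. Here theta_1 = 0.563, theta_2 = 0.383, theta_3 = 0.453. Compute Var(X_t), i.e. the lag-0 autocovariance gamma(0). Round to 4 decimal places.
\gamma(0) = 8.3443

For an MA(q) process X_t = eps_t + sum_i theta_i eps_{t-i} with
Var(eps_t) = sigma^2, the variance is
  gamma(0) = sigma^2 * (1 + sum_i theta_i^2).
  sum_i theta_i^2 = (0.563)^2 + (0.383)^2 + (0.453)^2 = 0.316969 + 0.146689 + 0.205209 = 0.668867.
  gamma(0) = 5 * (1 + 0.668867) = 5 * 1.668867 = 8.344335, which rounds to 8.3443.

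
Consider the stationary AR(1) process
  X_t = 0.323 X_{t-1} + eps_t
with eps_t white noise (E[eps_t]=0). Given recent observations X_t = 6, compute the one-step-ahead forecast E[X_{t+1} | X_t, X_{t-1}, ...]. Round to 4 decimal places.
E[X_{t+1} \mid \mathcal F_t] = 1.9380

For an AR(p) model X_t = c + sum_i phi_i X_{t-i} + eps_t, the
one-step-ahead conditional mean is
  E[X_{t+1} | X_t, ...] = c + sum_i phi_i X_{t+1-i}.
Substitute known values:
  E[X_{t+1} | ...] = (0.323) * (6)
                   = 1.9380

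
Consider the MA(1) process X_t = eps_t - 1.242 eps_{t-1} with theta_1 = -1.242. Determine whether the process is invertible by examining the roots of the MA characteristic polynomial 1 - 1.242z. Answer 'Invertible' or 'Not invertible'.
\text{Not invertible}

The MA(q) characteristic polynomial is P(z) = 1 - 1.242z.
Invertibility requires all roots to lie outside the unit circle, i.e. |z| > 1 for every root.
This is linear in z: 1 + (-1.242) z = 0  =>  z = -1/(-1.242) = 0.805153,  |z| = 0.805153.
Moduli of all roots: 0.8052.
All moduli strictly greater than 1? No.
Verdict: Not invertible.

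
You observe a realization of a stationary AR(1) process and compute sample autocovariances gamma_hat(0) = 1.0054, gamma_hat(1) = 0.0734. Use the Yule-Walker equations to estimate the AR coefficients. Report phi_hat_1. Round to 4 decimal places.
\hat\phi_{1} = 0.0730

The Yule-Walker equations for an AR(p) process read, in matrix form,
  Gamma_p phi = r_p,   with   (Gamma_p)_{ij} = gamma(|i - j|),
                       (r_p)_i = gamma(i),   i,j = 1..p.
Substitute the sample gammas (Toeplitz matrix and right-hand side of size 1):
  Gamma_p = [[1.0054]]
  r_p     = [0.0734]
With p = 1 this is the single equation gamma(0) phi_1 = gamma(1):
  phi_hat_1 = gamma(1) / gamma(0) = 0.0734 / 1.0054 = 0.0730.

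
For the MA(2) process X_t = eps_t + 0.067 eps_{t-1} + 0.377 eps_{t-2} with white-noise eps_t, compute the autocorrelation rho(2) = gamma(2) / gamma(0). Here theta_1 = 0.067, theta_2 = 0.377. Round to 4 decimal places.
\rho(2) = 0.3288

For an MA(q) process with theta_0 = 1, the autocovariance is
  gamma(k) = sigma^2 * sum_{i=0..q-k} theta_i * theta_{i+k},
and rho(k) = gamma(k) / gamma(0). Sigma^2 cancels.
  numerator   = (1)*(0.377) = 0.377.
  denominator = (1)^2 + (0.067)^2 + (0.377)^2 = 1.146618.
  rho(2) = 0.377 / 1.146618 = 0.3288.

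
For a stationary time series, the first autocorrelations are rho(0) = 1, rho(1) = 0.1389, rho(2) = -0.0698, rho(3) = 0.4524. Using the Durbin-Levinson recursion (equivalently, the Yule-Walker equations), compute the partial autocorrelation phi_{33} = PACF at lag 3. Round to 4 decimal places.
\phi_{33} = 0.4890

The PACF at lag k is phi_{kk}, the last component of the solution
to the Yule-Walker system G_k phi = r_k where
  (G_k)_{ij} = rho(|i - j|), (r_k)_i = rho(i), i,j = 1..k.
Equivalently, Durbin-Levinson gives phi_{kk} iteratively:
  phi_{11} = rho(1)
  phi_{kk} = [rho(k) - sum_{j=1..k-1} phi_{k-1,j} rho(k-j)]
            / [1 - sum_{j=1..k-1} phi_{k-1,j} rho(j)],
  phi_{k,j} = phi_{k-1,j} - phi_{kk} phi_{k-1,k-j},  j = 1..k-1.
Step k = 1:
  phi_11 = rho(1) = 0.1389.
Step k = 2:
  phi_22 = [rho(2) - phi_11 rho(1)] / [1 - phi_11 rho(1)] = [-0.0698 - (0.1389)(0.1389)] / [1 - (0.1389)(0.1389)]
         = -0.08909321 / 0.98070679 = -0.090846.
  Update: phi_21 = phi_11 - phi_22 phi_11 = 0.1389 - (-0.090846)(0.1389) = 0.151518.
Step k = 3:
  phi_33 = [rho(3) - phi_21 rho(2) - phi_22 rho(1)] / [1 - phi_21 rho(1) - phi_22 rho(2)]
    numerator   = 0.4524 - (0.151518)(-0.0698) - (-0.090846)(0.1389) = 0.47559449
    denominator = 1 - (0.151518)(0.1389) - (-0.090846)(-0.0698) = 0.97261304
  phi_33 = 0.47559449 / 0.97261304 = 0.489.
Therefore phi_{33} = 0.4890.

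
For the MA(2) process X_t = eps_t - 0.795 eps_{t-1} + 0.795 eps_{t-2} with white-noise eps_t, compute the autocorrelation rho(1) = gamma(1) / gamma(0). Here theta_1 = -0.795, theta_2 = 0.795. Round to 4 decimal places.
\rho(1) = -0.6303

For an MA(q) process with theta_0 = 1, the autocovariance is
  gamma(k) = sigma^2 * sum_{i=0..q-k} theta_i * theta_{i+k},
and rho(k) = gamma(k) / gamma(0). Sigma^2 cancels.
  numerator   = (1)*(-0.795) + (-0.795)*(0.795) = -1.427025.
  denominator = (1)^2 + (-0.795)^2 + (0.795)^2 = 2.26405.
  rho(1) = -1.427025 / 2.26405 = -0.6303.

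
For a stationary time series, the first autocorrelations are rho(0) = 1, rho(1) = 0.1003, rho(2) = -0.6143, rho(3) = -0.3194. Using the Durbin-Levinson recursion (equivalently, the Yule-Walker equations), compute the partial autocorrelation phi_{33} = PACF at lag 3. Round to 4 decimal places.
\phi_{33} = -0.2611

The PACF at lag k is phi_{kk}, the last component of the solution
to the Yule-Walker system G_k phi = r_k where
  (G_k)_{ij} = rho(|i - j|), (r_k)_i = rho(i), i,j = 1..k.
Equivalently, Durbin-Levinson gives phi_{kk} iteratively:
  phi_{11} = rho(1)
  phi_{kk} = [rho(k) - sum_{j=1..k-1} phi_{k-1,j} rho(k-j)]
            / [1 - sum_{j=1..k-1} phi_{k-1,j} rho(j)],
  phi_{k,j} = phi_{k-1,j} - phi_{kk} phi_{k-1,k-j},  j = 1..k-1.
Step k = 1:
  phi_11 = rho(1) = 0.1003.
Step k = 2:
  phi_22 = [rho(2) - phi_11 rho(1)] / [1 - phi_11 rho(1)] = [-0.6143 - (0.1003)(0.1003)] / [1 - (0.1003)(0.1003)]
         = -0.62436009 / 0.98993991 = -0.630705.
  Update: phi_21 = phi_11 - phi_22 phi_11 = 0.1003 - (-0.630705)(0.1003) = 0.16356.
Step k = 3:
  phi_33 = [rho(3) - phi_21 rho(2) - phi_22 rho(1)] / [1 - phi_21 rho(1) - phi_22 rho(2)]
    numerator   = -0.3194 - (0.16356)(-0.6143) - (-0.630705)(0.1003) = -0.15566555
    denominator = 1 - (0.16356)(0.1003) - (-0.630705)(-0.6143) = 0.59615285
  phi_33 = -0.15566555 / 0.59615285 = -0.2611.
Therefore phi_{33} = -0.2611.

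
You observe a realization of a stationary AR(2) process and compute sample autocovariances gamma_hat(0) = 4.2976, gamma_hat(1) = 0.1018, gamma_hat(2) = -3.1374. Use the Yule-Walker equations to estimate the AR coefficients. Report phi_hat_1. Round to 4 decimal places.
\hat\phi_{1} = 0.0410

The Yule-Walker equations for an AR(p) process read, in matrix form,
  Gamma_p phi = r_p,   with   (Gamma_p)_{ij} = gamma(|i - j|),
                       (r_p)_i = gamma(i),   i,j = 1..p.
Substitute the sample gammas (Toeplitz matrix and right-hand side of size 2):
  Gamma_p = [[4.2976, 0.1018], [0.1018, 4.2976]]
  r_p     = [0.1018, -3.1374]
Written out:
  4.2976 phi_1 + 0.1018 phi_2 = 0.1018
  0.1018 phi_1 + 4.2976 phi_2 = -3.1374
Solve by Cramer's rule:
  det = gamma(0)^2 - gamma(1)^2 = (4.2976)^2 - (0.1018)^2 = 18.46936576 - 0.01036324 = 18.45900252
  phi_hat_1 = [gamma(1) gamma(0) - gamma(1) gamma(2)] / det = [(0.1018)(4.2976) - (0.1018)(-3.1374)] / 18.45900252 = 0.756883 / 18.45900252 = 0.041
  phi_hat_2 = [gamma(0) gamma(2) - gamma(1)^2] / det = [(4.2976)(-3.1374) - (0.1018)^2] / 18.45900252 = -13.49365348 / 18.45900252 = -0.731
So phi_hat = [0.0410, -0.7310].
Therefore phi_hat_1 = 0.0410.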